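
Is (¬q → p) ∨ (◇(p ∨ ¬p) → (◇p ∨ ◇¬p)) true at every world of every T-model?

Tableau for the negation ¬((¬q → p) ∨ (◇(p ∨ ¬p) → (◇p ∨ ◇¬p))):
1. ¬((¬q → p) ∨ (◇(p ∨ ¬p) → (◇p ∨ ◇¬p))), u
2. ¬(¬q → p), u
3. ¬(◇(p ∨ ¬p) → (◇p ∨ ◇¬p)), u
4. ¬q, u
5. ¬p, u
6. ◇(p ∨ ¬p), u
7. ¬(◇p ∨ ◇¬p), u
8. ¬◇p, u
9. ¬◇¬p, u
10. p, u
Accessibility: uRu
Branch closes: p and ¬p both at u.
All branches of the negation close; one closing branch shown above.

Valid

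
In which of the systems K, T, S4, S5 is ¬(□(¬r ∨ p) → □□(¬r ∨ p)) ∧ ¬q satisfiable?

K, T

T-tableau for the formula:
1. ¬(□(¬r ∨ p) → □□(¬r ∨ p)) ∧ ¬q, u
2. ¬(□(¬r ∨ p) → □□(¬r ∨ p)), u
3. ¬q, u
4. □(¬r ∨ p), u
5. ¬□□(¬r ∨ p), u
6. ¬r ∨ p, u
7. p, u
8. ¬□(¬r ∨ p), v
9. ¬r ∨ p, v
10. p, v
11. ¬(¬r ∨ p), w
12. r, w
13. ¬p, w
Accessibility: uRu, uRv, vRv, vRw, wRw
Complete open branch: satisfiable in T, hence also in K (this T-model is also a K-model).
S4-tableau for the formula:
1. ¬(□(¬r ∨ p) → □□(¬r ∨ p)) ∧ ¬q, u
2. ¬(□(¬r ∨ p) → □□(¬r ∨ p)), u
3. ¬q, u
4. □(¬r ∨ p), u
5. ¬□□(¬r ∨ p), u
6. ¬r ∨ p, u
7. p, u
8. ¬□(¬r ∨ p), v
9. ¬r ∨ p, v
10. p, v
11. ¬(¬r ∨ p), w
12. r, w
13. ¬p, w
14. ¬r ∨ p, w
15. p, w
Accessibility: uRu, uRv, uRw, vRv, vRw, wRw
Branch closes: p and ¬p both at w.
Every branch closes (one shown): unsatisfiable in S4, hence also in S5 (every S5-frame is an S4-frame).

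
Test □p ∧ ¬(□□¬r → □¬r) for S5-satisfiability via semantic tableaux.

Unsatisfiable

1. □p ∧ ¬(□□¬r → □¬r), 0
2. □p, 0
3. ¬(□□¬r → □¬r), 0
4. □□¬r, 0
5. ¬□¬r, 0
6. p, 0
7. □¬r, 0
8. ¬r, 0
9. r, 1
10. p, 1
11. □¬r, 1
12. ¬r, 1
Accessibility: 0R0, 0R1, 1R0, 1R1
Branch closes: r and ¬r both at 1.
Every branch closes; the branch above is one of them.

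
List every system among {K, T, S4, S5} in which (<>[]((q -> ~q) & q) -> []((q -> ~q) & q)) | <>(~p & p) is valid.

K-tableau for the negation ~((<>[]((q -> ~q) & q) -> []((q -> ~q) & q)) | <>(~p & p)):
1. ~((<>[]((q -> ~q) & q) -> []((q -> ~q) & q)) | <>(~p & p)), u
2. ~(<>[]((q -> ~q) & q) -> []((q -> ~q) & q)), u   [~|-rule on 1]
3. ~<>(~p & p), u   [~|-rule on 1]
4. <>[]((q -> ~q) & q), u   [~->-rule on 2]
5. ~[]((q -> ~q) & q), u   [~->-rule on 2]
6. []((q -> ~q) & q), v   [<>-rule on 4: fresh world v, uRv]
7. ~(~p & p), v   [~<>-rule on 3 via uRv]
8. ~p, v   [~&-rule on 7 (branches; this branch)]
9. ~((q -> ~q) & q), w   [~[]-rule on 5: fresh world w, uRw]
10. ~(~p & p), w   [~<>-rule on 3 via uRw]
11. ~q, w   [~&-rule on 9 (branches; this branch)]
12. ~p, w   [~&-rule on 10 (branches; this branch)]
Accessibility: uRv, uRw
Complete open branch: countermodel on a K-frame, so not valid in K.
T-tableau for the negation ~((<>[]((q -> ~q) & q) -> []((q -> ~q) & q)) | <>(~p & p)):
1. ~((<>[]((q -> ~q) & q) -> []((q -> ~q) & q)) | <>(~p & p)), u
2. ~(<>[]((q -> ~q) & q) -> []((q -> ~q) & q)), u   [~|-rule on 1]
3. ~<>(~p & p), u   [~|-rule on 1]
4. <>[]((q -> ~q) & q), u   [~->-rule on 2]
5. ~[]((q -> ~q) & q), u   [~->-rule on 2]
6. ~(~p & p), u   [~<>-rule on 3 via uRu]
7. ~p, u   [~&-rule on 6 (branches; this branch)]
8. []((q -> ~q) & q), v   [<>-rule on 4: fresh world v, uRv]
9. ~(~p & p), v   [~<>-rule on 3 via uRv]
10. (q -> ~q) & q, v   [[]-rule on 8 via vRv]
11. q -> ~q, v   [&-rule on 10]
12. q, v   [&-rule on 10]
13. ~p, v   [~&-rule on 9 (branches; this branch)]
14. ~q, v   [->-rule on 11 (branches; this branch)]
Accessibility: uRu, uRv, vRv
Branch closes: q and ~q both at v.
Every branch closes (one shown): valid in T, hence also in S4, S5 (every theorem of T is a theorem of S4 and S5).

T, S4, S5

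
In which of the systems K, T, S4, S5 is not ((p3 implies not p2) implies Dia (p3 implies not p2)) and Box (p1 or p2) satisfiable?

K

K-tableau for the formula:
1. not ((p3 implies not p2) implies Dia (p3 implies not p2)) and Box (p1 or p2), u
2. not ((p3 implies not p2) implies Dia (p3 implies not p2)), u
3. Box (p1 or p2), u
4. p3 implies not p2, u
5. not Dia (p3 implies not p2), u
6. not p2, u
Complete open branch: satisfiable in K.
T-tableau for the formula:
1. not ((p3 implies not p2) implies Dia (p3 implies not p2)) and Box (p1 or p2), u
2. not ((p3 implies not p2) implies Dia (p3 implies not p2)), u
3. Box (p1 or p2), u
4. p3 implies not p2, u
5. not Dia (p3 implies not p2), u
6. p1 or p2, u
7. not (p3 implies not p2), u
8. p3, u
9. p2, u
10. not p2, u
Accessibility: uRu
Branch closes: p2 and not p2 both at u.
Every branch closes (one shown): unsatisfiable in T, hence also in S4, S5 (every S4/S5-frame is a T-frame).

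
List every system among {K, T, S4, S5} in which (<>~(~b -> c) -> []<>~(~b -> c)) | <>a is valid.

S4-tableau for the negation ~((<>~(~b -> c) -> []<>~(~b -> c)) | <>a):
1. ~((<>~(~b -> c) -> []<>~(~b -> c)) | <>a), 0
2. ~(<>~(~b -> c) -> []<>~(~b -> c)), 0
3. ~<>a, 0
4. <>~(~b -> c), 0
5. ~[]<>~(~b -> c), 0
6. ~a, 0
7. ~(~b -> c), 1
8. ~b, 1
9. ~c, 1
10. ~a, 1
11. ~<>~(~b -> c), 2
12. ~a, 2
13. ~b -> c, 2
14. c, 2
Accessibility: 0R0, 0R1, 0R2, 1R1, 2R2
Complete open branch: countermodel on an S4-frame, so not valid in S4, nor in K, T (the same frame is also a K-frame and a T-frame).
S5-tableau for the negation ~((<>~(~b -> c) -> []<>~(~b -> c)) | <>a):
1. ~((<>~(~b -> c) -> []<>~(~b -> c)) | <>a), 0
2. ~(<>~(~b -> c) -> []<>~(~b -> c)), 0
3. ~<>a, 0
4. <>~(~b -> c), 0
5. ~[]<>~(~b -> c), 0
6. ~a, 0
7. ~(~b -> c), 1
8. ~b, 1
9. ~c, 1
10. ~a, 1
11. ~<>~(~b -> c), 2
12. ~a, 2
13. ~b -> c, 0
14. ~b -> c, 1
15. ~b -> c, 2
16. c, 0
17. c, 1
Accessibility: 0R0, 0R1, 0R2, 1R0, 1R1, 1R2, 2R0, 2R1, 2R2
Branch closes: c and ~c both at 1.
Every branch closes (one shown): valid in S5.

S5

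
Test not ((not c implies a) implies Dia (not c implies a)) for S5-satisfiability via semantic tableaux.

Unsatisfiable

1. not ((not c implies a) implies Dia (not c implies a)), u
2. not c implies a, u
3. not Dia (not c implies a), u
4. not (not c implies a), u
5. not c, u
6. not a, u
7. a, u
Accessibility: uRu
Branch closes: a and not a both at u.
(One branch shown.) All branches close.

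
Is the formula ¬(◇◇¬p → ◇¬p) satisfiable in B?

Satisfiable

1. ¬(◇◇¬p → ◇¬p), 0
2. ◇◇¬p, 0
3. ¬◇¬p, 0
4. p, 0
5. ◇¬p, 1
6. p, 1
7. ¬p, 2
Accessibility: 0R0, 0R1, 1R0, 1R1, 1R2, 2R1, 2R2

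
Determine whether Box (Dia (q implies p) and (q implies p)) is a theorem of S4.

Not valid

Tableau for the negation not Box (Dia (q implies p) and (q implies p)):
1. not Box (Dia (q implies p) and (q implies p)), 0
2. not (Dia (q implies p) and (q implies p)), 1
3. not (q implies p), 1
4. q, 1
5. not p, 1
Accessibility: 0R0, 0R1, 1R1
The negation has an open branch (countermodel exists).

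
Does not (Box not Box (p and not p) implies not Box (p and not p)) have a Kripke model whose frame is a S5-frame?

1. not (Box not Box (p and not p) implies not Box (p and not p)), u
2. Box not Box (p and not p), u   [neg-implies-rule on 1]
3. Box (p and not p), u   [neg-implies-rule on 1]
4. not Box (p and not p), u   [Box-rule on 2 via uRu]
5. p and not p, u   [Box-rule on 3 via uRu]
6. p, u   [and-rule on 5]
7. not p, u   [and-rule on 5]
Accessibility: uRu
Branch closes: p and not p both at u.
Every branch closes; the branch above is one of them.

Unsatisfiable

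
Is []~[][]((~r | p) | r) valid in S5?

Tableau for the negation ~[]~[][]((~r | p) | r):
1. ~[]~[][]((~r | p) | r), 0
2. [][]((~r | p) | r), 1
3. []((~r | p) | r), 0
4. []((~r | p) | r), 1
5. (~r | p) | r, 0
6. (~r | p) | r, 1
7. r, 0
8. r, 1
Accessibility: 0R0, 0R1, 1R0, 1R1
The negation has an open branch (countermodel exists).

No, not valid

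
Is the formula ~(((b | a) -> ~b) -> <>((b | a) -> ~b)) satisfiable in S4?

1. ~(((b | a) -> ~b) -> <>((b | a) -> ~b)), u
2. (b | a) -> ~b, u   [~->-rule on 1]
3. ~<>((b | a) -> ~b), u   [~->-rule on 1]
4. ~((b | a) -> ~b), u   [~<>-rule on 3 via uRu]
5. b | a, u   [~->-rule on 4]
6. b, u   [~->-rule on 4]
7. ~(b | a), u   [->-rule on 2 (branches; this branch)]
8. ~b, u   [~|-rule on 7]
9. ~a, u   [~|-rule on 7]
Accessibility: uRu
Branch closes: b and ~b both at u.
(One branch shown.) All branches close.

No, unsatisfiable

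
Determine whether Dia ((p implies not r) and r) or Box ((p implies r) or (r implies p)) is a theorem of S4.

Tableau for the negation not (Dia ((p implies not r) and r) or Box ((p implies r) or (r implies p))):
1. not (Dia ((p implies not r) and r) or Box ((p implies r) or (r implies p))), u
2. not Dia ((p implies not r) and r), u
3. not Box ((p implies r) or (r implies p)), u
4. not ((p implies not r) and r), u
5. not (p implies not r), u
6. p, u
7. r, u
8. not ((p implies r) or (r implies p)), v
9. not (p implies r), v
10. not (r implies p), v
11. p, v
12. not r, v
13. r, v
14. not p, v
Accessibility: uRu, uRv, vRv
Branch closes: r and not r both at v.
Every branch of the negation's tableau closes; the branch above is one of them.

Valid in S4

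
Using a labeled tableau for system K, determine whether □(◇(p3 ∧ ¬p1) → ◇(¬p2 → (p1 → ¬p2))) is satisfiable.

Satisfiable (open branch found)

1. □(◇(p3 ∧ ¬p1) → ◇(¬p2 → (p1 → ¬p2))), 0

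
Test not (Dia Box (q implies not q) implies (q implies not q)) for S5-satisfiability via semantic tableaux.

1. not (Dia Box (q implies not q) implies (q implies not q)), 0
2. Dia Box (q implies not q), 0
3. not (q implies not q), 0
4. q, 0
5. Box (q implies not q), 1
6. q implies not q, 0
7. q implies not q, 1
8. not q, 0
Accessibility: 0R0, 0R1, 1R0, 1R1
Branch closes: q and not q both at 0.
All branches of the tableau close; one closing branch shown above.

Unsatisfiable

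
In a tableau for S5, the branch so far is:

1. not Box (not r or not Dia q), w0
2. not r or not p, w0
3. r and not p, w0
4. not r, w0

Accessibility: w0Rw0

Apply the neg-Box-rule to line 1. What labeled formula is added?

a fresh world w1 with w0Rw1, and not (not r or not Dia q) at w1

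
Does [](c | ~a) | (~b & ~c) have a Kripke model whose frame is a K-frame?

Yes, satisfiable

1. [](c | ~a) | (~b & ~c), 0
2. ~b & ~c, 0
3. ~b, 0
4. ~c, 0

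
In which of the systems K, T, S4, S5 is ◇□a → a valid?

S5

S5-tableau for the negation ¬(◇□a → a):
1. ¬(◇□a → a), w0
2. ◇□a, w0
3. ¬a, w0
4. □a, w1
5. a, w0
Accessibility: w0Rw0, w0Rw1, w1Rw0, w1Rw1
Branch closes: a and ¬a both at w0.
Every branch closes (one shown): valid in S5.
S4-tableau for the negation ¬(◇□a → a):
1. ¬(◇□a → a), w0
2. ◇□a, w0
3. ¬a, w0
4. □a, w1
5. a, w1
Accessibility: w0Rw0, w0Rw1, w1Rw1
Complete open branch: countermodel on an S4-frame, so not valid in S4, nor in K, T (the same frame is also a K-frame and a T-frame).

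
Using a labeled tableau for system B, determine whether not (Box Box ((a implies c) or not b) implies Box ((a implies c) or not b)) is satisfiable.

No, unsatisfiable

1. not (Box Box ((a implies c) or not b) implies Box ((a implies c) or not b)), u
2. Box Box ((a implies c) or not b), u
3. not Box ((a implies c) or not b), u
4. Box ((a implies c) or not b), u
5. (a implies c) or not b, u
6. a implies c, u
7. c, u
8. not ((a implies c) or not b), v
9. not (a implies c), v
10. b, v
11. a, v
12. not c, v
13. Box ((a implies c) or not b), v
14. (a implies c) or not b, v
15. a implies c, v
16. c, v
Accessibility: uRu, uRv, vRu, vRv
Branch closes: c and not c both at v.
Every branch closes; the branch above is one of them.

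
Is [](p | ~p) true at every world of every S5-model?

Yes, valid

Tableau for the negation ~[](p | ~p):
1. ~[](p | ~p), w0
2. ~(p | ~p), w1   [~[]-rule on 1: fresh world w1, w0Rw1]
3. ~p, w1   [~|-rule on 2]
4. p, w1   [~|-rule on 2]
Accessibility: w0Rw0, w0Rw1, w1Rw0, w1Rw1
Branch closes: p and ~p both at w1.
Every branch of the negation's tableau closes; the branch above is one of them.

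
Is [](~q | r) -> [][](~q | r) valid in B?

No, not valid

Tableau for the negation ~([](~q | r) -> [][](~q | r)):
1. ~([](~q | r) -> [][](~q | r)), 0
2. [](~q | r), 0
3. ~[][](~q | r), 0
4. ~q | r, 0
5. r, 0
6. ~[](~q | r), 1
7. ~q | r, 1
8. r, 1
9. ~(~q | r), 2
10. q, 2
11. ~r, 2
Accessibility: 0R0, 0R1, 1R0, 1R1, 1R2, 2R1, 2R2
The negation has an open branch (countermodel exists).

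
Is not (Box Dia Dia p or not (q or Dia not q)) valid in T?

Not valid

Tableau for the negation Box Dia Dia p or not (q or Dia not q):
1. Box Dia Dia p or not (q or Dia not q), u
2. Box Dia Dia p, u
3. Dia Dia p, u
4. Dia p, v
5. Dia Dia p, v
6. p, w
7. Dia p, x
8. p, y
Accessibility: uRu, uRv, vRv, vRw, vRx, wRw, xRx, xRy, yRy
The negation has an open branch (countermodel exists).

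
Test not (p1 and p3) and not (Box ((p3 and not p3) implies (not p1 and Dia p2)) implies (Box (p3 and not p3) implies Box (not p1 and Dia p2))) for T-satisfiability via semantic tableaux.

Unsatisfiable (every branch closes)

1. not (p1 and p3) and not (Box ((p3 and not p3) implies (not p1 and Dia p2)) implies (Box (p3 and not p3) implies Box (not p1 and Dia p2))), 0
2. not (p1 and p3), 0   [and-rule on 1]
3. not (Box ((p3 and not p3) implies (not p1 and Dia p2)) implies (Box (p3 and not p3) implies Box (not p1 and Dia p2))), 0   [and-rule on 1]
4. Box ((p3 and not p3) implies (not p1 and Dia p2)), 0   [neg-implies-rule on 3]
5. not (Box (p3 and not p3) implies Box (not p1 and Dia p2)), 0   [neg-implies-rule on 3]
6. Box (p3 and not p3), 0   [neg-implies-rule on 5]
7. not Box (not p1 and Dia p2), 0   [neg-implies-rule on 5]
8. (p3 and not p3) implies (not p1 and Dia p2), 0   [Box-rule on 4 via 0R0]
9. p3 and not p3, 0   [Box-rule on 6 via 0R0]
10. p3, 0   [and-rule on 9]
11. not p3, 0   [and-rule on 9]
Accessibility: 0R0
Branch closes: p3 and not p3 both at 0.
(One branch shown.) All branches close.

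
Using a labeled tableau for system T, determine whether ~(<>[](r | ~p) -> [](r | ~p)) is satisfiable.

Satisfiable (open branch found)

1. ~(<>[](r | ~p) -> [](r | ~p)), 0
2. <>[](r | ~p), 0
3. ~[](r | ~p), 0
4. [](r | ~p), 1
5. r | ~p, 1
6. ~p, 1
7. ~(r | ~p), 2
8. ~r, 2
9. p, 2
Accessibility: 0R0, 0R1, 0R2, 1R1, 2R2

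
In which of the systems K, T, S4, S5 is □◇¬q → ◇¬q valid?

T-tableau for the negation ¬(□◇¬q → ◇¬q):
1. ¬(□◇¬q → ◇¬q), 0
2. □◇¬q, 0
3. ¬◇¬q, 0
4. ◇¬q, 0
5. q, 0
6. ¬q, 1
7. ◇¬q, 1
8. q, 1
Accessibility: 0R0, 0R1, 1R1
Branch closes: q and ¬q both at 1.
Every branch closes (one shown): valid in T, hence also in S4, S5 (every theorem of T is a theorem of S4 and S5).
K-tableau for the negation ¬(□◇¬q → ◇¬q):
1. ¬(□◇¬q → ◇¬q), 0
2. □◇¬q, 0
3. ¬◇¬q, 0
Complete open branch: countermodel on a K-frame, so not valid in K.

T, S4, S5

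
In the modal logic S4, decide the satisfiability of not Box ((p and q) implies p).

1. not Box ((p and q) implies p), w0
2. not ((p and q) implies p), w1
3. p and q, w1
4. not p, w1
5. p, w1
6. q, w1
Accessibility: w0Rw0, w0Rw1, w1Rw1
Branch closes: p and not p both at w1.
All branches of the tableau close; one closing branch shown above.

Unsatisfiable (every branch closes)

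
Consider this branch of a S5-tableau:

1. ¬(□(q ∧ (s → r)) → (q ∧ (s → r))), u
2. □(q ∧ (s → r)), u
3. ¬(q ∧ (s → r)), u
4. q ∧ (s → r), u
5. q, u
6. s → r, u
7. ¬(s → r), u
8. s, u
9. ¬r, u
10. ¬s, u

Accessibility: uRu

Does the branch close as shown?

Both s and ¬s appear at u.

Closed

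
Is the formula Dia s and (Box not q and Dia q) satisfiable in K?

Unsatisfiable (every branch closes)

1. Dia s and (Box not q and Dia q), 0
2. Dia s, 0   [and-rule on 1]
3. Box not q and Dia q, 0   [and-rule on 1]
4. Box not q, 0   [and-rule on 3]
5. Dia q, 0   [and-rule on 3]
6. s, 1   [Dia-rule on 2: fresh world 1, 0R1]
7. not q, 1   [Box-rule on 4 via 0R1]
8. q, 2   [Dia-rule on 5: fresh world 2, 0R2]
9. not q, 2   [Box-rule on 4 via 0R2]
Accessibility: 0R1, 0R2
Branch closes: q and not q both at 2.
(One branch shown.) All branches close.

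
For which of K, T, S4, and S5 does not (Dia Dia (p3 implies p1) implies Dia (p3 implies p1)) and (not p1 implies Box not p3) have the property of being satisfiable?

K

T-tableau for the formula:
1. not (Dia Dia (p3 implies p1) implies Dia (p3 implies p1)) and (not p1 implies Box not p3), u
2. not (Dia Dia (p3 implies p1) implies Dia (p3 implies p1)), u
3. not p1 implies Box not p3, u
4. Dia Dia (p3 implies p1), u
5. not Dia (p3 implies p1), u
6. not (p3 implies p1), u
7. p3, u
8. not p1, u
9. Box not p3, u
10. not p3, u
Accessibility: uRu
Branch closes: p3 and not p3 both at u.
Every branch closes (one shown): unsatisfiable in T, hence also in S4, S5 (every S4/S5-frame is a T-frame).
K-tableau for the formula:
1. not (Dia Dia (p3 implies p1) implies Dia (p3 implies p1)) and (not p1 implies Box not p3), u
2. not (Dia Dia (p3 implies p1) implies Dia (p3 implies p1)), u
3. not p1 implies Box not p3, u
4. Dia Dia (p3 implies p1), u
5. not Dia (p3 implies p1), u
6. p1, u
7. Dia (p3 implies p1), v
8. not (p3 implies p1), v
9. p3, v
10. not p1, v
11. p3 implies p1, w
12. p1, w
Accessibility: uRv, vRw
Complete open branch: satisfiable in K.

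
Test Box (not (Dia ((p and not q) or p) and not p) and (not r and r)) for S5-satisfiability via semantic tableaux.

1. Box (not (Dia ((p and not q) or p) and not p) and (not r and r)), 0
2. not (Dia ((p and not q) or p) and not p) and (not r and r), 0   [Box-rule on 1 via 0R0]
3. not (Dia ((p and not q) or p) and not p), 0   [and-rule on 2]
4. not r and r, 0   [and-rule on 2]
5. not r, 0   [and-rule on 4]
6. r, 0   [and-rule on 4]
Accessibility: 0R0
Branch closes: r and not r both at 0.
(One branch shown.) All branches close.

No, unsatisfiable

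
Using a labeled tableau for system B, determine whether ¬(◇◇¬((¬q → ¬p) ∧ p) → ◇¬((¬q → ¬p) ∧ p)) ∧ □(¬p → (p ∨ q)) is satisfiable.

1. ¬(◇◇¬((¬q → ¬p) ∧ p) → ◇¬((¬q → ¬p) ∧ p)) ∧ □(¬p → (p ∨ q)), u
2. ¬(◇◇¬((¬q → ¬p) ∧ p) → ◇¬((¬q → ¬p) ∧ p)), u   [∧-rule on 1]
3. □(¬p → (p ∨ q)), u   [∧-rule on 1]
4. ◇◇¬((¬q → ¬p) ∧ p), u   [¬→-rule on 2]
5. ¬◇¬((¬q → ¬p) ∧ p), u   [¬→-rule on 2]
6. ¬p → (p ∨ q), u   [□-rule on 3 via uRu]
7. (¬q → ¬p) ∧ p, u   [¬◇-rule on 5 via uRu]
8. ¬q → ¬p, u   [∧-rule on 7]
9. p, u   [∧-rule on 7]
10. p ∨ q, u   [→-rule on 6 (branches; this branch)]
11. q, u   [→-rule on 8 (branches; this branch)]
12. ◇¬((¬q → ¬p) ∧ p), v   [◇-rule on 4: fresh world v, uRv]
13. ¬p → (p ∨ q), v   [□-rule on 3 via uRv]
14. (¬q → ¬p) ∧ p, v   [¬◇-rule on 5 via uRv]
15. ¬q → ¬p, v   [∧-rule on 14]
16. p, v   [∧-rule on 14]
17. p ∨ q, v   [→-rule on 13 (branches; this branch)]
18. q, v   [→-rule on 15 (branches; this branch)]
19. ¬((¬q → ¬p) ∧ p), w   [◇-rule on 12: fresh world w, vRw]
20. ¬p, w   [¬∧-rule on 19 (branches; this branch)]
Accessibility: uRu, uRv, vRu, vRv, vRw, wRv, wRw

Satisfiable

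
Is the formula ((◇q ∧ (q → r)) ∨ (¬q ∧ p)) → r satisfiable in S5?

Satisfiable (open branch found)

1. ((◇q ∧ (q → r)) ∨ (¬q ∧ p)) → r, u
2. r, u
Accessibility: uRu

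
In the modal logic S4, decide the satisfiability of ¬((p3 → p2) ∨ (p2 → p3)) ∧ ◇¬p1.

1. ¬((p3 → p2) ∨ (p2 → p3)) ∧ ◇¬p1, 0
2. ¬((p3 → p2) ∨ (p2 → p3)), 0
3. ◇¬p1, 0
4. ¬(p3 → p2), 0
5. ¬(p2 → p3), 0
6. p3, 0
7. ¬p2, 0
8. p2, 0
9. ¬p3, 0
Accessibility: 0R0
Branch closes: p2 and ¬p2 both at 0.
(One branch shown.) All branches close.

Unsatisfiable (every branch closes)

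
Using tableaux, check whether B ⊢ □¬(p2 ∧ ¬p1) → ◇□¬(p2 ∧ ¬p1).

Yes, valid

Tableau for the negation ¬(□¬(p2 ∧ ¬p1) → ◇□¬(p2 ∧ ¬p1)):
1. ¬(□¬(p2 ∧ ¬p1) → ◇□¬(p2 ∧ ¬p1)), w0
2. □¬(p2 ∧ ¬p1), w0
3. ¬◇□¬(p2 ∧ ¬p1), w0
4. ¬(p2 ∧ ¬p1), w0
5. ¬□¬(p2 ∧ ¬p1), w0
6. p1, w0
7. p2 ∧ ¬p1, w1
8. p2, w1
9. ¬p1, w1
10. ¬(p2 ∧ ¬p1), w1
11. ¬□¬(p2 ∧ ¬p1), w1
12. p1, w1
Accessibility: w0Rw0, w0Rw1, w1Rw0, w1Rw1
Branch closes: p1 and ¬p1 both at w1.
All branches of the negation close; one closing branch shown above.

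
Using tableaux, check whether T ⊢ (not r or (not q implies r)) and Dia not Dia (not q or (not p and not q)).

No, not valid

Tableau for the negation not ((not r or (not q implies r)) and Dia not Dia (not q or (not p and not q))):
1. not ((not r or (not q implies r)) and Dia not Dia (not q or (not p and not q))), u
2. not Dia not Dia (not q or (not p and not q)), u
3. Dia (not q or (not p and not q)), u
4. not q or (not p and not q), v
5. Dia (not q or (not p and not q)), v
6. not p and not q, v
7. not p, v
8. not q, v
9. not q or (not p and not q), w
10. not p and not q, w
11. not p, w
12. not q, w
Accessibility: uRu, uRv, vRv, vRw, wRw
The negation has an open branch (countermodel exists).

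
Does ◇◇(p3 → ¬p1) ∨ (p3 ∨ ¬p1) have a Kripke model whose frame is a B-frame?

Satisfiable (open branch found)

1. ◇◇(p3 → ¬p1) ∨ (p3 ∨ ¬p1), 0
2. p3 ∨ ¬p1, 0
3. ¬p1, 0
Accessibility: 0R0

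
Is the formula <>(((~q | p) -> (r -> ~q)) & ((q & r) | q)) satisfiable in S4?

Satisfiable (open branch found)

1. <>(((~q | p) -> (r -> ~q)) & ((q & r) | q)), w0
2. ((~q | p) -> (r -> ~q)) & ((q & r) | q), w1
3. (~q | p) -> (r -> ~q), w1
4. (q & r) | q, w1
5. r -> ~q, w1
6. q, w1
7. ~r, w1
Accessibility: w0Rw0, w0Rw1, w1Rw1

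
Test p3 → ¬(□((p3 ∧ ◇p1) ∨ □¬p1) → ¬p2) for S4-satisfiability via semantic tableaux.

Satisfiable (open branch found)

1. p3 → ¬(□((p3 ∧ ◇p1) ∨ □¬p1) → ¬p2), u
2. ¬(□((p3 ∧ ◇p1) ∨ □¬p1) → ¬p2), u
3. □((p3 ∧ ◇p1) ∨ □¬p1), u
4. p2, u
5. (p3 ∧ ◇p1) ∨ □¬p1, u
6. □¬p1, u
7. ¬p1, u
Accessibility: uRu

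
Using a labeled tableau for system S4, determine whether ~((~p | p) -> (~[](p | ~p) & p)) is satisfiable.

Satisfiable (open branch found)

1. ~((~p | p) -> (~[](p | ~p) & p)), 0
2. ~p | p, 0
3. ~(~[](p | ~p) & p), 0
4. p, 0
5. [](p | ~p), 0
6. p | ~p, 0
Accessibility: 0R0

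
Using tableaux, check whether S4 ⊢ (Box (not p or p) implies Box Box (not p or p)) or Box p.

Yes, valid

Tableau for the negation not ((Box (not p or p) implies Box Box (not p or p)) or Box p):
1. not ((Box (not p or p) implies Box Box (not p or p)) or Box p), 0
2. not (Box (not p or p) implies Box Box (not p or p)), 0   [neg-or-rule on 1]
3. not Box p, 0   [neg-or-rule on 1]
4. Box (not p or p), 0   [neg-implies-rule on 2]
5. not Box Box (not p or p), 0   [neg-implies-rule on 2]
6. not p or p, 0   [Box-rule on 4 via 0R0]
7. p, 0   [or-rule on 6 (branches; this branch)]
8. not p, 1   [neg-Box-rule on 3: fresh world 1, 0R1]
9. not p or p, 1   [Box-rule on 4 via 0R1]
10. not Box (not p or p), 2   [neg-Box-rule on 5: fresh world 2, 0R2]
11. not p or p, 2   [Box-rule on 4 via 0R2]
12. p, 2   [or-rule on 11 (branches; this branch)]
13. not (not p or p), 3   [neg-Box-rule on 10: fresh world 3, 2R3]
14. p, 3   [neg-or-rule on 13]
15. not p, 3   [neg-or-rule on 13]
Accessibility: 0R0, 0R1, 0R2, 0R3, 1R1, 2R2, 2R3, 3R3
Branch closes: p and not p both at 3.
All branches of the negation close; one closing branch shown above.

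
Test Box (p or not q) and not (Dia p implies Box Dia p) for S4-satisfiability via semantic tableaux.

1. Box (p or not q) and not (Dia p implies Box Dia p), w0
2. Box (p or not q), w0
3. not (Dia p implies Box Dia p), w0
4. Dia p, w0
5. not Box Dia p, w0
6. p or not q, w0
7. not q, w0
8. p, w1
9. p or not q, w1
10. not q, w1
11. not Dia p, w2
12. p or not q, w2
13. not p, w2
14. not q, w2
Accessibility: w0Rw0, w0Rw1, w0Rw2, w1Rw1, w2Rw2

Satisfiable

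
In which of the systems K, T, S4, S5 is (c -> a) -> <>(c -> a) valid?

T-tableau for the negation ~((c -> a) -> <>(c -> a)):
1. ~((c -> a) -> <>(c -> a)), u
2. c -> a, u   [~->-rule on 1]
3. ~<>(c -> a), u   [~->-rule on 1]
4. ~(c -> a), u   [~<>-rule on 3 via uRu]
5. c, u   [~->-rule on 4]
6. ~a, u   [~->-rule on 4]
7. a, u   [->-rule on 2 (branches; this branch)]
Accessibility: uRu
Branch closes: a and ~a both at u.
Every branch closes (one shown): valid in T, hence also in S4, S5 (every theorem of T is a theorem of S4 and S5).
K-tableau for the negation ~((c -> a) -> <>(c -> a)):
1. ~((c -> a) -> <>(c -> a)), u
2. c -> a, u   [~->-rule on 1]
3. ~<>(c -> a), u   [~->-rule on 1]
4. a, u   [->-rule on 2 (branches; this branch)]
Complete open branch: countermodel on a K-frame, so not valid in K.

T, S4, S5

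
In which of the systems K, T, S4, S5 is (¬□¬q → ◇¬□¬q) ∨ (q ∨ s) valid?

T, S4, S5

T-tableau for the negation ¬((¬□¬q → ◇¬□¬q) ∨ (q ∨ s)):
1. ¬((¬□¬q → ◇¬□¬q) ∨ (q ∨ s)), w0
2. ¬(¬□¬q → ◇¬□¬q), w0
3. ¬(q ∨ s), w0
4. ¬□¬q, w0
5. ¬◇¬□¬q, w0
6. ¬q, w0
7. ¬s, w0
8. □¬q, w0
9. q, w1
10. □¬q, w1
11. ¬q, w1
Accessibility: w0Rw0, w0Rw1, w1Rw1
Branch closes: q and ¬q both at w1.
Every branch closes (one shown): valid in T, hence also in S4, S5 (every theorem of T is a theorem of S4 and S5).
K-tableau for the negation ¬((¬□¬q → ◇¬□¬q) ∨ (q ∨ s)):
1. ¬((¬□¬q → ◇¬□¬q) ∨ (q ∨ s)), w0
2. ¬(¬□¬q → ◇¬□¬q), w0
3. ¬(q ∨ s), w0
4. ¬□¬q, w0
5. ¬◇¬□¬q, w0
6. ¬q, w0
7. ¬s, w0
8. q, w1
9. □¬q, w1
Accessibility: w0Rw1
Complete open branch: countermodel on a K-frame, so not valid in K.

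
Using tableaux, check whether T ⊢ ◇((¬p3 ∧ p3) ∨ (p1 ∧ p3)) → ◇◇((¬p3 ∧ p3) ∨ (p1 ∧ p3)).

Tableau for the negation ¬(◇((¬p3 ∧ p3) ∨ (p1 ∧ p3)) → ◇◇((¬p3 ∧ p3) ∨ (p1 ∧ p3))):
1. ¬(◇((¬p3 ∧ p3) ∨ (p1 ∧ p3)) → ◇◇((¬p3 ∧ p3) ∨ (p1 ∧ p3))), u
2. ◇((¬p3 ∧ p3) ∨ (p1 ∧ p3)), u
3. ¬◇◇((¬p3 ∧ p3) ∨ (p1 ∧ p3)), u
4. ¬◇((¬p3 ∧ p3) ∨ (p1 ∧ p3)), u
5. ¬((¬p3 ∧ p3) ∨ (p1 ∧ p3)), u
6. ¬(¬p3 ∧ p3), u
7. ¬(p1 ∧ p3), u
8. ¬p3, u
9. (¬p3 ∧ p3) ∨ (p1 ∧ p3), v
10. ¬◇((¬p3 ∧ p3) ∨ (p1 ∧ p3)), v
11. ¬((¬p3 ∧ p3) ∨ (p1 ∧ p3)), v
12. ¬(¬p3 ∧ p3), v
13. ¬(p1 ∧ p3), v
14. p1 ∧ p3, v
15. p1, v
16. p3, v
17. ¬p3, v
Accessibility: uRu, uRv, vRv
Branch closes: p3 and ¬p3 both at v.
Every branch of the negation's tableau closes; the branch above is one of them.

Yes, valid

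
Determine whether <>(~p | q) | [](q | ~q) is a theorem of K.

Yes, valid

Tableau for the negation ~(<>(~p | q) | [](q | ~q)):
1. ~(<>(~p | q) | [](q | ~q)), 0
2. ~<>(~p | q), 0   [~|-rule on 1]
3. ~[](q | ~q), 0   [~|-rule on 1]
4. ~(q | ~q), 1   [~[]-rule on 3: fresh world 1, 0R1]
5. ~q, 1   [~|-rule on 4]
6. q, 1   [~|-rule on 4]
Accessibility: 0R1
Branch closes: q and ~q both at 1.
All branches of the negation close; one closing branch shown above.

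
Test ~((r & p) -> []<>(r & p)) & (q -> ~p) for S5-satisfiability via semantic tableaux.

No, unsatisfiable

1. ~((r & p) -> []<>(r & p)) & (q -> ~p), 0
2. ~((r & p) -> []<>(r & p)), 0
3. q -> ~p, 0
4. r & p, 0
5. ~[]<>(r & p), 0
6. r, 0
7. p, 0
8. ~q, 0
9. ~<>(r & p), 1
10. ~(r & p), 0
11. ~(r & p), 1
12. ~p, 0
Accessibility: 0R0, 0R1, 1R0, 1R1
Branch closes: p and ~p both at 0.
(One branch shown.) All branches close.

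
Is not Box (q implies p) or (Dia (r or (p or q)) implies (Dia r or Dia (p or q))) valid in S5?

Valid

Tableau for the negation not (not Box (q implies p) or (Dia (r or (p or q)) implies (Dia r or Dia (p or q)))):
1. not (not Box (q implies p) or (Dia (r or (p or q)) implies (Dia r or Dia (p or q)))), u
2. Box (q implies p), u   [neg-or-rule on 1]
3. not (Dia (r or (p or q)) implies (Dia r or Dia (p or q))), u   [neg-or-rule on 1]
4. Dia (r or (p or q)), u   [neg-implies-rule on 3]
5. not (Dia r or Dia (p or q)), u   [neg-implies-rule on 3]
6. not Dia r, u   [neg-or-rule on 5]
7. not Dia (p or q), u   [neg-or-rule on 5]
8. q implies p, u   [Box-rule on 2 via uRu]
9. not r, u   [neg-Dia-rule on 6 via uRu]
10. not (p or q), u   [neg-Dia-rule on 7 via uRu]
11. not p, u   [neg-or-rule on 10]
12. not q, u   [neg-or-rule on 10]
13. r or (p or q), v   [Dia-rule on 4: fresh world v, uRv]
14. q implies p, v   [Box-rule on 2 via uRv]
15. not r, v   [neg-Dia-rule on 6 via uRv]
16. not (p or q), v   [neg-Dia-rule on 7 via uRv]
17. not p, v   [neg-or-rule on 16]
18. not q, v   [neg-or-rule on 16]
19. p or q, v   [or-rule on 13 (branches; this branch)]
20. q, v   [or-rule on 19 (branches; this branch)]
Accessibility: uRu, uRv, vRu, vRv
Branch closes: q and not q both at v.
All branches of the negation close; one closing branch shown above.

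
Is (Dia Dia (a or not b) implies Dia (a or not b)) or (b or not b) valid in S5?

Tableau for the negation not ((Dia Dia (a or not b) implies Dia (a or not b)) or (b or not b)):
1. not ((Dia Dia (a or not b) implies Dia (a or not b)) or (b or not b)), u
2. not (Dia Dia (a or not b) implies Dia (a or not b)), u
3. not (b or not b), u
4. Dia Dia (a or not b), u
5. not Dia (a or not b), u
6. not b, u
7. b, u
Accessibility: uRu
Branch closes: b and not b both at u.
All branches of the negation close; one closing branch shown above.

Valid in S5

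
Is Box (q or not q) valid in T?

Tableau for the negation not Box (q or not q):
1. not Box (q or not q), w0
2. not (q or not q), w1
3. not q, w1
4. q, w1
Accessibility: w0Rw0, w0Rw1, w1Rw1
Branch closes: q and not q both at w1.
All branches of the negation close; one closing branch shown above.

Valid in T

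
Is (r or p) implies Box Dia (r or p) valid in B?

Tableau for the negation not ((r or p) implies Box Dia (r or p)):
1. not ((r or p) implies Box Dia (r or p)), w0
2. r or p, w0
3. not Box Dia (r or p), w0
4. p, w0
5. not Dia (r or p), w1
6. not (r or p), w0
7. not r, w0
8. not p, w0
Accessibility: w0Rw0, w0Rw1, w1Rw0, w1Rw1
Branch closes: p and not p both at w0.
All branches of the negation close; one closing branch shown above.

Yes, valid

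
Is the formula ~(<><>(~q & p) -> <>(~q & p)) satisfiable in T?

Satisfiable

1. ~(<><>(~q & p) -> <>(~q & p)), w0
2. <><>(~q & p), w0   [~->-rule on 1]
3. ~<>(~q & p), w0   [~->-rule on 1]
4. ~(~q & p), w0   [~<>-rule on 3 via w0Rw0]
5. ~p, w0   [~&-rule on 4 (branches; this branch)]
6. <>(~q & p), w1   [<>-rule on 2: fresh world w1, w0Rw1]
7. ~(~q & p), w1   [~<>-rule on 3 via w0Rw1]
8. ~p, w1   [~&-rule on 7 (branches; this branch)]
9. ~q & p, w2   [<>-rule on 6: fresh world w2, w1Rw2]
10. ~q, w2   [&-rule on 9]
11. p, w2   [&-rule on 9]
Accessibility: w0Rw0, w0Rw1, w1Rw1, w1Rw2, w2Rw2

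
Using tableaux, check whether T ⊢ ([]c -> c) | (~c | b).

Tableau for the negation ~(([]c -> c) | (~c | b)):
1. ~(([]c -> c) | (~c | b)), 0
2. ~([]c -> c), 0
3. ~(~c | b), 0
4. []c, 0
5. ~c, 0
6. c, 0
7. ~b, 0
Accessibility: 0R0
Branch closes: c and ~c both at 0.
All branches of the negation close; one closing branch shown above.

Yes, valid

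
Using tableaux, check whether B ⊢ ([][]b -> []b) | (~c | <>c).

Valid

Tableau for the negation ~(([][]b -> []b) | (~c | <>c)):
1. ~(([][]b -> []b) | (~c | <>c)), w0
2. ~([][]b -> []b), w0
3. ~(~c | <>c), w0
4. [][]b, w0
5. ~[]b, w0
6. c, w0
7. ~<>c, w0
8. []b, w0
9. ~c, w0
Accessibility: w0Rw0
Branch closes: c and ~c both at w0.
All branches of the negation close; one closing branch shown above.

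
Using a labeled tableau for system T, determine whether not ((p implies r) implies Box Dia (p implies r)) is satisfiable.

1. not ((p implies r) implies Box Dia (p implies r)), w0
2. p implies r, w0
3. not Box Dia (p implies r), w0
4. r, w0
5. not Dia (p implies r), w1
6. not (p implies r), w1
7. p, w1
8. not r, w1
Accessibility: w0Rw0, w0Rw1, w1Rw1

Satisfiable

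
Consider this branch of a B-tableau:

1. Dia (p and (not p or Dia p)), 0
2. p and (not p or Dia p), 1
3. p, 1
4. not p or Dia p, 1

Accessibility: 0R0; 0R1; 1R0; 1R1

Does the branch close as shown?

Open

No world carries both an atom and its negation.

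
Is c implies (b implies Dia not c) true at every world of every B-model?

Not valid

Tableau for the negation not (c implies (b implies Dia not c)):
1. not (c implies (b implies Dia not c)), 0
2. c, 0
3. not (b implies Dia not c), 0
4. b, 0
5. not Dia not c, 0
Accessibility: 0R0
The negation has an open branch (countermodel exists).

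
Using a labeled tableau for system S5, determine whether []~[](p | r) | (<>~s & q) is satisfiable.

1. []~[](p | r) | (<>~s & q), w0
2. <>~s & q, w0   [|-rule on 1 (branches; this branch)]
3. <>~s, w0   [&-rule on 2]
4. q, w0   [&-rule on 2]
5. ~s, w1   [<>-rule on 3: fresh world w1, w0Rw1]
Accessibility: w0Rw0, w0Rw1, w1Rw0, w1Rw1

Yes, satisfiable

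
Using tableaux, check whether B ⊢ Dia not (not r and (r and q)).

Tableau for the negation not Dia not (not r and (r and q)):
1. not Dia not (not r and (r and q)), u
2. not r and (r and q), u
3. not r, u
4. r and q, u
5. r, u
6. q, u
Accessibility: uRu
Branch closes: r and not r both at u.
Every branch of the negation's tableau closes; the branch above is one of them.

Valid in B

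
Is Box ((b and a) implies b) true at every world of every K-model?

Tableau for the negation not Box ((b and a) implies b):
1. not Box ((b and a) implies b), 0
2. not ((b and a) implies b), 1
3. b and a, 1
4. not b, 1
5. b, 1
6. a, 1
Accessibility: 0R1
Branch closes: b and not b both at 1.
All branches of the negation close; one closing branch shown above.

Valid in K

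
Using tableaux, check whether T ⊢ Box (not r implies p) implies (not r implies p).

Yes, valid

Tableau for the negation not (Box (not r implies p) implies (not r implies p)):
1. not (Box (not r implies p) implies (not r implies p)), u
2. Box (not r implies p), u   [neg-implies-rule on 1]
3. not (not r implies p), u   [neg-implies-rule on 1]
4. not r, u   [neg-implies-rule on 3]
5. not p, u   [neg-implies-rule on 3]
6. not r implies p, u   [Box-rule on 2 via uRu]
7. p, u   [implies-rule on 6 (branches; this branch)]
Accessibility: uRu
Branch closes: p and not p both at u.
Every branch of the negation's tableau closes; the branch above is one of them.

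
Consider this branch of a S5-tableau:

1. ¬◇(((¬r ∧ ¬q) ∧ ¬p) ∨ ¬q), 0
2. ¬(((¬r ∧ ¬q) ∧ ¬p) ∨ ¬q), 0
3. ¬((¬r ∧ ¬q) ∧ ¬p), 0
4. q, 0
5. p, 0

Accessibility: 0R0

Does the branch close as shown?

There is no literal clash: for every atom and world, at most one sign appears.

Not closed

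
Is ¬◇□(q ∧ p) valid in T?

Invalid (countermodel exists)

Tableau for the negation ◇□(q ∧ p):
1. ◇□(q ∧ p), 0
2. □(q ∧ p), 1
3. q ∧ p, 1
4. q, 1
5. p, 1
Accessibility: 0R0, 0R1, 1R1
The negation has an open branch (countermodel exists).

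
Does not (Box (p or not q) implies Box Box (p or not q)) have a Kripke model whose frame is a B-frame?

1. not (Box (p or not q) implies Box Box (p or not q)), u
2. Box (p or not q), u
3. not Box Box (p or not q), u
4. p or not q, u
5. not q, u
6. not Box (p or not q), v
7. p or not q, v
8. not q, v
9. not (p or not q), w
10. not p, w
11. q, w
Accessibility: uRu, uRv, vRu, vRv, vRw, wRv, wRw

Satisfiable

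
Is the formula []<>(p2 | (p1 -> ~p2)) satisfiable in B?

1. []<>(p2 | (p1 -> ~p2)), w0
2. <>(p2 | (p1 -> ~p2)), w0
3. p2 | (p1 -> ~p2), w1
4. <>(p2 | (p1 -> ~p2)), w1
5. p1 -> ~p2, w1
6. ~p2, w1
7. p2 | (p1 -> ~p2), w2
8. p1 -> ~p2, w2
9. ~p2, w2
Accessibility: w0Rw0, w0Rw1, w1Rw0, w1Rw1, w1Rw2, w2Rw1, w2Rw2

Yes, satisfiable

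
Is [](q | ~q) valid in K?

Valid in K

Tableau for the negation ~[](q | ~q):
1. ~[](q | ~q), u
2. ~(q | ~q), v
3. ~q, v
4. q, v
Accessibility: uRv
Branch closes: q and ~q both at v.
All branches of the negation close; one closing branch shown above.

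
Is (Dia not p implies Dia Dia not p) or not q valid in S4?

Tableau for the negation not ((Dia not p implies Dia Dia not p) or not q):
1. not ((Dia not p implies Dia Dia not p) or not q), 0
2. not (Dia not p implies Dia Dia not p), 0
3. q, 0
4. Dia not p, 0
5. not Dia Dia not p, 0
6. not Dia not p, 0
7. p, 0
8. not p, 1
9. not Dia not p, 1
10. p, 1
Accessibility: 0R0, 0R1, 1R1
Branch closes: p and not p both at 1.
All branches of the negation close; one closing branch shown above.

Yes, valid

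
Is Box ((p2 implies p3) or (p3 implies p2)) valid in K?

Tableau for the negation not Box ((p2 implies p3) or (p3 implies p2)):
1. not Box ((p2 implies p3) or (p3 implies p2)), w0
2. not ((p2 implies p3) or (p3 implies p2)), w1
3. not (p2 implies p3), w1
4. not (p3 implies p2), w1
5. p2, w1
6. not p3, w1
7. p3, w1
8. not p2, w1
Accessibility: w0Rw1
Branch closes: p3 and not p3 both at w1.
All branches of the negation close; one closing branch shown above.

Valid in K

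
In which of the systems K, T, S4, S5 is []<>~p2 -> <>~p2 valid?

T, S4, S5

K-tableau for the negation ~([]<>~p2 -> <>~p2):
1. ~([]<>~p2 -> <>~p2), 0
2. []<>~p2, 0
3. ~<>~p2, 0
Complete open branch: countermodel on a K-frame, so not valid in K.
T-tableau for the negation ~([]<>~p2 -> <>~p2):
1. ~([]<>~p2 -> <>~p2), 0
2. []<>~p2, 0
3. ~<>~p2, 0
4. <>~p2, 0
5. p2, 0
6. ~p2, 1
7. <>~p2, 1
8. p2, 1
Accessibility: 0R0, 0R1, 1R1
Branch closes: p2 and ~p2 both at 1.
Every branch closes (one shown): valid in T, hence also in S4, S5 (every theorem of T is a theorem of S4 and S5).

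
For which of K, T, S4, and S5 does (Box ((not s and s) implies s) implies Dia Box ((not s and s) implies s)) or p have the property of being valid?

K-tableau for the negation not ((Box ((not s and s) implies s) implies Dia Box ((not s and s) implies s)) or p):
1. not ((Box ((not s and s) implies s) implies Dia Box ((not s and s) implies s)) or p), u
2. not (Box ((not s and s) implies s) implies Dia Box ((not s and s) implies s)), u
3. not p, u
4. Box ((not s and s) implies s), u
5. not Dia Box ((not s and s) implies s), u
Complete open branch: countermodel on a K-frame, so not valid in K.
T-tableau for the negation not ((Box ((not s and s) implies s) implies Dia Box ((not s and s) implies s)) or p):
1. not ((Box ((not s and s) implies s) implies Dia Box ((not s and s) implies s)) or p), u
2. not (Box ((not s and s) implies s) implies Dia Box ((not s and s) implies s)), u
3. not p, u
4. Box ((not s and s) implies s), u
5. not Dia Box ((not s and s) implies s), u
6. (not s and s) implies s, u
7. not Box ((not s and s) implies s), u
8. not (not s and s), u
9. not s, u
10. not ((not s and s) implies s), v
11. not s and s, v
12. not s, v
13. s, v
Accessibility: uRu, uRv, vRv
Branch closes: s and not s both at v.
Every branch closes (one shown): valid in T, hence also in S4, S5 (every theorem of T is a theorem of S4 and S5).

T, S4, S5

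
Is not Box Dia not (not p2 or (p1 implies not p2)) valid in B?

Not valid

Tableau for the negation Box Dia not (not p2 or (p1 implies not p2)):
1. Box Dia not (not p2 or (p1 implies not p2)), u
2. Dia not (not p2 or (p1 implies not p2)), u   [Box-rule on 1 via uRu]
3. not (not p2 or (p1 implies not p2)), v   [Dia-rule on 2: fresh world v, uRv]
4. p2, v   [neg-or-rule on 3]
5. not (p1 implies not p2), v   [neg-or-rule on 3]
6. p1, v   [neg-implies-rule on 5]
7. Dia not (not p2 or (p1 implies not p2)), v   [Box-rule on 1 via uRv]
8. not (not p2 or (p1 implies not p2)), w   [Dia-rule on 7: fresh world w, vRw]
9. p2, w   [neg-or-rule on 8]
10. not (p1 implies not p2), w   [neg-or-rule on 8]
11. p1, w   [neg-implies-rule on 10]
Accessibility: uRu, uRv, vRu, vRv, vRw, wRv, wRw
The negation has an open branch (countermodel exists).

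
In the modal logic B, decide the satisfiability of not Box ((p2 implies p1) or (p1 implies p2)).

Unsatisfiable (every branch closes)

1. not Box ((p2 implies p1) or (p1 implies p2)), u
2. not ((p2 implies p1) or (p1 implies p2)), v
3. not (p2 implies p1), v
4. not (p1 implies p2), v
5. p2, v
6. not p1, v
7. p1, v
8. not p2, v
Accessibility: uRu, uRv, vRu, vRv
Branch closes: p1 and not p1 both at v.
(One branch shown.) All branches close.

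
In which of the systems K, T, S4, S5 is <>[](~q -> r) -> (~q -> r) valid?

S5-tableau for the negation ~(<>[](~q -> r) -> (~q -> r)):
1. ~(<>[](~q -> r) -> (~q -> r)), w0
2. <>[](~q -> r), w0
3. ~(~q -> r), w0
4. ~q, w0
5. ~r, w0
6. [](~q -> r), w1
7. ~q -> r, w0
8. ~q -> r, w1
9. r, w0
Accessibility: w0Rw0, w0Rw1, w1Rw0, w1Rw1
Branch closes: r and ~r both at w0.
Every branch closes (one shown): valid in S5.
S4-tableau for the negation ~(<>[](~q -> r) -> (~q -> r)):
1. ~(<>[](~q -> r) -> (~q -> r)), w0
2. <>[](~q -> r), w0
3. ~(~q -> r), w0
4. ~q, w0
5. ~r, w0
6. [](~q -> r), w1
7. ~q -> r, w1
8. r, w1
Accessibility: w0Rw0, w0Rw1, w1Rw1
Complete open branch: countermodel on an S4-frame, so not valid in S4, nor in K, T (the same frame is also a K-frame and a T-frame).

S5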